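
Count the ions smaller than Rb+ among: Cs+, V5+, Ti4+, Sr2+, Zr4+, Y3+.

5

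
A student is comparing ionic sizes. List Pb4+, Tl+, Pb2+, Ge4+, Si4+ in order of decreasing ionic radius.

Tabulating Z and e⁻: Si4+ has 10 e⁻ (Z=14), Ge4+ has 28 e⁻ (Z=32), Pb4+ has 78 e⁻ (Z=82), Pb2+ has 80 e⁻ (Z=82), Tl+ has 80 e⁻ (Z=81). Si4+ < Ge4+ (same group, 1 shell fewer); Ge4+ < Pb4+ (same group, 2 shells fewer); Pb4+ < Pb2+ (same element, +4 vs +2); Pb2+ < Tl+ (both 80 e⁻, Z=82>81).

Tl+ > Pb2+ > Pb4+ > Ge4+ > Si4+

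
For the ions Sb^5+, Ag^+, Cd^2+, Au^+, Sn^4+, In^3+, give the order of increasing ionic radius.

Sb^5+ < Sn^4+ < In^3+ < Cd^2+ < Ag^+ < Au^+

Electron counts and nuclear charges: Sb^5+ has 46 e⁻ (Z=51), Sn^4+ has 46 e⁻ (Z=50), In^3+ has 46 e⁻ (Z=49), Cd^2+ has 46 e⁻ (Z=48), Ag^+ has 46 e⁻ (Z=47), Au^+ has 78 e⁻ (Z=79). Sb^5+ < Sn^4+ (isoelectronic, higher Z=51 is smaller); Sn^4+ < In^3+ (isoelectronic, higher Z=50 is smaller); In^3+ < Cd^2+ (both 46 e⁻, Z=49>48); Cd^2+ < Ag^+ (isoelectronic, higher Z=48 is smaller); Ag^+ < Au^+ (same group, 1 shell fewer).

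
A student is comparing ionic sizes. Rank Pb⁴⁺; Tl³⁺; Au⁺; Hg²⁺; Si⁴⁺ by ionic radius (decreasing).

Electron counts and nuclear charges: Si⁴⁺: 10 e⁻, Z=14, Pb⁴⁺: 78 e⁻, Z=82, Tl³⁺: 78 e⁻, Z=81, Hg²⁺: 78 e⁻, Z=80, Au⁺: 78 e⁻, Z=79. Si⁴⁺ < Pb⁴⁺ (same group, period 3 vs 6); Pb⁴⁺ < Tl³⁺ (both 78 e⁻, Z=82>81); Tl³⁺ < Hg²⁺ (both 78 e⁻, Z=81>80); Hg²⁺ < Au⁺ (isoelectronic, higher Z=80 is smaller).

Au⁺ > Hg²⁺ > Tl³⁺ > Pb⁴⁺ > Si⁴⁺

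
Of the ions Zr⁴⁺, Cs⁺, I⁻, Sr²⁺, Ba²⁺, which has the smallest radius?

Zr⁴⁺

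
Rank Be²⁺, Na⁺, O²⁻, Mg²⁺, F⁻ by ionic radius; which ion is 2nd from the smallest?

Tabulating Z and e⁻: Be²⁺ (Z=4, 2 e⁻), Mg²⁺ (Z=12, 10 e⁻), Na⁺ (Z=11, 10 e⁻), F⁻ (Z=9, 10 e⁻), O²⁻ (Z=8, 10 e⁻). Be²⁺ < Mg²⁺ (same group, period 2 vs 3); Mg²⁺ < Na⁺ (isoelectronic, higher Z=12 is smaller); Na⁺ < F⁻ (both 10 e⁻, Z=11>9); F⁻ < O²⁻ (isoelectronic, higher Z=9 is smaller).
So the order is Be²⁺ < Mg²⁺ < Na⁺ < F⁻ < O²⁻; the 2nd-smallest ion is Mg²⁺.

Mg²⁺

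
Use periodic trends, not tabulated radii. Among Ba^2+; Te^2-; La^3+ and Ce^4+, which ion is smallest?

Ce^4+

Isoelectronic series (54 e⁻ each). Size is set by nuclear charge: more protons means a smaller ion. Ce^4+ (Z=58), La^3+ (Z=57), Ba^2+ (Z=56), Te^2- (Z=52).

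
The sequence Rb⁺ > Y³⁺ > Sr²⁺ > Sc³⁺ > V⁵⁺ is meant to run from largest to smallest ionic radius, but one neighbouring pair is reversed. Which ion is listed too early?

Scanning neighbour by neighbour, only Y³⁺/Sr²⁺ violates a trend: Y³⁺ and Sr²⁺ share 36 electrons; the higher nuclear charge on Y (Z=39) contracts it more, so Y³⁺ < Sr²⁺. That makes Y³⁺ the one sitting a position early relative to where it belongs.

Y³⁺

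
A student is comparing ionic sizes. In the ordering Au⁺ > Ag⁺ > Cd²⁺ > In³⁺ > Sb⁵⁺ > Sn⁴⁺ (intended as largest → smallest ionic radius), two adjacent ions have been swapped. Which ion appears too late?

The pair Sb⁵⁺, Sn⁴⁺ is the wrong way round — Sb⁵⁺ and Sn⁴⁺ share 46 electrons; the higher nuclear charge on Sb (Z=51) contracts it more, so Sb⁵⁺ < Sn⁴⁺. All other adjacent pairs agree with periodic trends, so Sn⁴⁺ is the misplaced ion.

Sn⁴⁺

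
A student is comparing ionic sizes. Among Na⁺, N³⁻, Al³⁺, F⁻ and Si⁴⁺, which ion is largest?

N³⁻

Each ion has 10 electrons. The ranking follows nuclear charge in reverse — greater Z gives a smaller radius. Si⁴⁺ (Z=14), Al³⁺ (Z=13), Na⁺ (Z=11), F⁻ (Z=9), N³⁻ (Z=7).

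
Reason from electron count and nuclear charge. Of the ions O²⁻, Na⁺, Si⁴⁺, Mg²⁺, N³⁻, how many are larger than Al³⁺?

These species are isoelectronic with 10 electrons. The only difference is the number of protons: Si⁴⁺ (Z=14), Al³⁺ (Z=13), Mg²⁺ (Z=12), Na⁺ (Z=11), O²⁻ (Z=8), N³⁻ (Z=7). The strongest nuclear pull (Si⁴⁺) gives the smallest ion.
Overall: Si⁴⁺ < Al³⁺ < Mg²⁺ < Na⁺ < O²⁻ < N³⁻. Al³⁺ has 1 below it and 4 above. So 4 are larger.

4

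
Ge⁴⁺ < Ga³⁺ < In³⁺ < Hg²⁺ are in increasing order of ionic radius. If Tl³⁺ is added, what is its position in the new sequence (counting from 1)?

4

Tabulating Z and e⁻: Ge⁴⁺ (Z=32, 28 e⁻), Ga³⁺ (Z=31, 28 e⁻), In³⁺ (Z=49, 46 e⁻), Tl³⁺ (Z=81, 78 e⁻), Hg²⁺ (Z=80, 78 e⁻). Ge⁴⁺ < Ga³⁺ (isoelectronic, higher Z=32 is smaller); Ga³⁺ < In³⁺ (same group, 1 shell fewer); In³⁺ < Tl³⁺ (same group, period 5 vs 6); Tl³⁺ < Hg²⁺ (isoelectronic, higher Z=81 is smaller).
Putting Tl³⁺ in gives Ge⁴⁺ < Ga³⁺ < In³⁺ < Tl³⁺ < Hg²⁺; it lands at slot 4.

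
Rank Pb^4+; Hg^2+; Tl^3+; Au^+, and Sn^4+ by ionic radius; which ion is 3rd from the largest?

Work out protons and electrons: Sn^4+ has 46 e⁻ (Z=50), Pb^4+ has 78 e⁻ (Z=82), Tl^3+ has 78 e⁻ (Z=81), Hg^2+ has 78 e⁻ (Z=80), Au^+ has 78 e⁻ (Z=79). Sn^4+ < Pb^4+ (same group, period 5 vs 6); Pb^4+ < Tl^3+ (isoelectronic, higher Z=82 is smaller); Tl^3+ < Hg^2+ (isoelectronic, higher Z=81 is smaller); Hg^2+ < Au^+ (both 78 e⁻, Z=80>79).
So the order is Sn^4+ < Pb^4+ < Tl^3+ < Hg^2+ < Au^+; the 3rd-largest ion is Tl^3+.

Tl^3+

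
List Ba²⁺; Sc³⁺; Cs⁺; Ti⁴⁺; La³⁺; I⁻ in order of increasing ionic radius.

Ti⁴⁺ < Sc³⁺ < La³⁺ < Ba²⁺ < Cs⁺ < I⁻

First list Z and electron count for each: Ti⁴⁺: 18 e⁻, Z=22, Sc³⁺: 18 e⁻, Z=21, La³⁺: 54 e⁻, Z=57, Ba²⁺: 54 e⁻, Z=56, Cs⁺: 54 e⁻, Z=55, I⁻: 54 e⁻, Z=53. Ti⁴⁺ < Sc³⁺ (isoelectronic, higher Z=22 is smaller); Sc³⁺ < La³⁺ (same group, period 4 vs 6); La³⁺ < Ba²⁺ (isoelectronic, higher Z=57 is smaller); Ba²⁺ < Cs⁺ (both 54 e⁻, Z=56>55); Cs⁺ < I⁻ (both 54 e⁻, Z=55>53).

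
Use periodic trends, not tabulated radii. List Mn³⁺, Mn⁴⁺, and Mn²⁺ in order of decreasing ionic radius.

Mn²⁺ > Mn³⁺ > Mn⁴⁺

For a single element, ionic radius drops as positive charge rises — Mn⁴⁺ < Mn²⁺.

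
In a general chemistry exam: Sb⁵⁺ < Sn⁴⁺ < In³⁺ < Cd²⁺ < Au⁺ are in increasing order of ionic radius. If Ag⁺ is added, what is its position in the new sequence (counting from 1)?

5

First list Z and electron count for each: Sb⁵⁺: 46 e⁻, Z=51, Sn⁴⁺: 46 e⁻, Z=50, In³⁺: 46 e⁻, Z=49, Cd²⁺: 46 e⁻, Z=48, Ag⁺: 46 e⁻, Z=47, Au⁺: 78 e⁻, Z=79. Sb⁵⁺ < Sn⁴⁺ (both 46 e⁻, Z=51>50); Sn⁴⁺ < In³⁺ (isoelectronic, higher Z=50 is smaller); In³⁺ < Cd²⁺ (both 46 e⁻, Z=49>48); Cd²⁺ < Ag⁺ (isoelectronic, higher Z=48 is smaller); Ag⁺ < Au⁺ (same group, period 5 vs 6).
With Ag⁺ included the full order is Sb⁵⁺ < Sn⁴⁺ < In³⁺ < Cd²⁺ < Ag⁺ < Au⁺, so it takes position 5.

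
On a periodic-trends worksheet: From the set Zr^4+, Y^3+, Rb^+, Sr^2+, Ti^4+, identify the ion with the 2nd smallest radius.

Work out protons and electrons: Ti^4+ (Z=22, 18 e⁻), Zr^4+ (Z=40, 36 e⁻), Y^3+ (Z=39, 36 e⁻), Sr^2+ (Z=38, 36 e⁻), Rb^+ (Z=37, 36 e⁻). Ti^4+ < Zr^4+ (same group, period 4 vs 5); Zr^4+ < Y^3+ (isoelectronic, higher Z=40 is smaller); Y^3+ < Sr^2+ (both 36 e⁻, Z=39>38); Sr^2+ < Rb^+ (both 36 e⁻, Z=38>37).
Ordering: Ti^4+ < Zr^4+ < Y^3+ < Sr^2+ < Rb^+. The 2nd smallest is Zr^4+.

Zr^4+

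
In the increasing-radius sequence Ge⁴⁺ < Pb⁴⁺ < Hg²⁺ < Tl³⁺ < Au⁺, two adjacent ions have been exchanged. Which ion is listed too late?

The pair Hg²⁺, Tl³⁺ is the wrong way round — they are isoelectronic (78 e⁻) and Tl has more protons than Hg (81 vs 80), making Tl³⁺ smaller. All other adjacent pairs agree with periodic trends, so Tl³⁺ is the misplaced ion.

Tl³⁺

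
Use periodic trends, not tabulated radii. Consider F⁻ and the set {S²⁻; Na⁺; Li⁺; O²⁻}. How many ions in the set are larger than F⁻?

Li⁺ has 2 e⁻ (Z=3), Na⁺ has 10 e⁻ (Z=11), F⁻ has 10 e⁻ (Z=9), O²⁻ has 10 e⁻ (Z=8), S²⁻ has 18 e⁻ (Z=16). Li⁺ < Na⁺ (same group, 1 shell fewer); Na⁺ < F⁻ (both 10 e⁻, Z=11>9); F⁻ < O²⁻ (both 10 e⁻, Z=9>8); O²⁻ < S²⁻ (same group, 1 shell fewer).
Overall: Li⁺ < Na⁺ < F⁻ < O²⁻ < S²⁻. F⁻ has 2 below it and 2 above. Count: 2.

2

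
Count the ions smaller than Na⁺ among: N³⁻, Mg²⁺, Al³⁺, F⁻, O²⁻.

Each ion has 10 electrons. The ranking follows nuclear charge in reverse — greater Z gives a smaller radius. Al³⁺ (Z=13), Mg²⁺ (Z=12), Na⁺ (Z=11), F⁻ (Z=9), O²⁻ (Z=8), N³⁻ (Z=7).
Ordering all of them (including Na⁺) by radius gives Al³⁺ < Mg²⁺ < Na⁺ < F⁻ < O²⁻ < N³⁻. Count: 2.

2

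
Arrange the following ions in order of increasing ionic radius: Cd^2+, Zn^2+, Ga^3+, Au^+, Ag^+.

First list Z and electron count for each: Ga^3+ has 28 e⁻ (Z=31), Zn^2+ has 28 e⁻ (Z=30), Cd^2+ has 46 e⁻ (Z=48), Ag^+ has 46 e⁻ (Z=47), Au^+ has 78 e⁻ (Z=79). Ga^3+ < Zn^2+ (both 28 e⁻, Z=31>30); Zn^2+ < Cd^2+ (same group, 1 shell fewer); Cd^2+ < Ag^+ (isoelectronic, higher Z=48 is smaller); Ag^+ < Au^+ (same group, period 5 vs 6).

Ga^3+ < Zn^2+ < Cd^2+ < Ag^+ < Au^+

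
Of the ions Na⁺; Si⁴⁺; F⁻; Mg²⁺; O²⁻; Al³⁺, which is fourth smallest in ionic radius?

Na⁺

All of these have 10 electrons (isoelectronic). With the same electron cloud, the ion with the most protons pulls it in tightest. Nuclear charges: Si⁴⁺ (Z=14), Al³⁺ (Z=13), Mg²⁺ (Z=12), Na⁺ (Z=11), F⁻ (Z=9), O²⁻ (Z=8). Highest Z is smallest.
So the order is Si⁴⁺ < Al³⁺ < Mg²⁺ < Na⁺ < F⁻ < O²⁻; the 4th-smallest ion is Na⁺.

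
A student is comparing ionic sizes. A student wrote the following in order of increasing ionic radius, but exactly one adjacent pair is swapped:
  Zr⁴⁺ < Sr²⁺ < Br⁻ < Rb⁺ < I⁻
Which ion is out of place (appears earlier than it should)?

Compare adjacent ions: both have 36 electrons but Z(Rb)=37 > Z(Br)=35, so Rb⁺ should be the smaller of the two — yet in this increasing list Br⁻ sits before Rb⁺. Nothing else is reversed, so Br⁻ should move one place to the right.

Br⁻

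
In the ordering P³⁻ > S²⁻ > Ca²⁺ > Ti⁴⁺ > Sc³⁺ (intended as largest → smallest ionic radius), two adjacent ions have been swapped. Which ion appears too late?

Scanning neighbour by neighbour, only Ti⁴⁺/Sc³⁺ violates a trend: they are isoelectronic (18 e⁻) and Ti has more protons than Sc (22 vs 21), making Ti⁴⁺ smaller. That makes Sc³⁺ the one sitting a position late relative to where it belongs.

Sc³⁺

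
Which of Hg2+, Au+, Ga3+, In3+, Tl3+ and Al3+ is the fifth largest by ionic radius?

Ga3+

Al3+ (Z=13, 10 e⁻), Ga3+ (Z=31, 28 e⁻), In3+ (Z=49, 46 e⁻), Tl3+ (Z=81, 78 e⁻), Hg2+ (Z=80, 78 e⁻), Au+ (Z=79, 78 e⁻). Al3+ < Ga3+ (same group, 1 shell fewer); Ga3+ < In3+ (same group, 1 shell fewer); In3+ < Tl3+ (same group, period 5 vs 6); Tl3+ < Hg2+ (isoelectronic, higher Z=81 is smaller); Hg2+ < Au+ (isoelectronic, higher Z=80 is smaller).
So the order is Al3+ < Ga3+ < In3+ < Tl3+ < Hg2+ < Au+; the 5th-largest ion is Ga3+.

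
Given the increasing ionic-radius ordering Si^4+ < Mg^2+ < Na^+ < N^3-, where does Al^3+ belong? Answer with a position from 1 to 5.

These species are isoelectronic with 10 electrons. The only difference is the number of protons: Si^4+ (Z=14), Al^3+ (Z=13), Mg^2+ (Z=12), Na^+ (Z=11), N^3- (Z=7). The strongest nuclear pull (Si^4+) gives the smallest ion.
Putting Al^3+ in gives Si^4+ < Al^3+ < Mg^2+ < Na^+ < N^3-; it lands at slot 2.

2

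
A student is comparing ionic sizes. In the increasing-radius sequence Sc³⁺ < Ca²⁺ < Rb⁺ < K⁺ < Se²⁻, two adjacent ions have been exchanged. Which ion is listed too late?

K⁺

Scanning neighbour by neighbour, only Rb⁺/K⁺ violates a trend: K⁺ and Rb⁺ are in one column with the same charge; the lighter period-4 ion has one fewer shell and is smaller. That makes K⁺ the one sitting a position late relative to where it belongs.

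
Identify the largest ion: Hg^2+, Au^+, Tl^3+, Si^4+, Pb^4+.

Au^+

Work out protons and electrons: Si^4+: 10 e⁻, Z=14, Pb^4+: 78 e⁻, Z=82, Tl^3+: 78 e⁻, Z=81, Hg^2+: 78 e⁻, Z=80, Au^+: 78 e⁻, Z=79. Si^4+ < Pb^4+ (same group, 3 shells fewer); Pb^4+ < Tl^3+ (isoelectronic, higher Z=82 is smaller); Tl^3+ < Hg^2+ (isoelectronic, higher Z=81 is smaller); Hg^2+ < Au^+ (both 78 e⁻, Z=80>79).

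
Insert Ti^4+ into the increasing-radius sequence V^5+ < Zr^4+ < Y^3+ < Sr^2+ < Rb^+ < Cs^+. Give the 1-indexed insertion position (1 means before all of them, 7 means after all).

Work out protons and electrons: V^5+ has 18 e⁻ (Z=23), Ti^4+ has 18 e⁻ (Z=22), Zr^4+ has 36 e⁻ (Z=40), Y^3+ has 36 e⁻ (Z=39), Sr^2+ has 36 e⁻ (Z=38), Rb^+ has 36 e⁻ (Z=37), Cs^+ has 54 e⁻ (Z=55). V^5+ < Ti^4+ (both 18 e⁻, Z=23>22); Ti^4+ < Zr^4+ (same group, 1 shell fewer); Zr^4+ < Y^3+ (isoelectronic, higher Z=40 is smaller); Y^3+ < Sr^2+ (isoelectronic, higher Z=39 is smaller); Sr^2+ < Rb^+ (both 36 e⁻, Z=38>37); Rb^+ < Cs^+ (same group, 1 shell fewer).
Putting Ti^4+ in gives V^5+ < Ti^4+ < Zr^4+ < Y^3+ < Sr^2+ < Rb^+ < Cs^+; it lands at slot 2.

2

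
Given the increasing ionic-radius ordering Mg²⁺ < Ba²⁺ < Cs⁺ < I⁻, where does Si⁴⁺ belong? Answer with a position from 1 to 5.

1

Tabulating Z and e⁻: Si⁴⁺: 10 e⁻, Z=14, Mg²⁺: 10 e⁻, Z=12, Ba²⁺: 54 e⁻, Z=56, Cs⁺: 54 e⁻, Z=55, I⁻: 54 e⁻, Z=53. Si⁴⁺ < Mg²⁺ (both 10 e⁻, Z=14>12); Mg²⁺ < Ba²⁺ (same group, period 3 vs 6); Ba²⁺ < Cs⁺ (isoelectronic, higher Z=56 is smaller); Cs⁺ < I⁻ (both 54 e⁻, Z=55>53).
With Si⁴⁺ included the full order is Si⁴⁺ < Mg²⁺ < Ba²⁺ < Cs⁺ < I⁻, so it takes position 1.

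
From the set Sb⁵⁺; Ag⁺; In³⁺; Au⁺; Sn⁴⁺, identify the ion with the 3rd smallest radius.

In³⁺

Work out protons and electrons: Sb⁵⁺: 46 e⁻, Z=51, Sn⁴⁺: 46 e⁻, Z=50, In³⁺: 46 e⁻, Z=49, Ag⁺: 46 e⁻, Z=47, Au⁺: 78 e⁻, Z=79. Sb⁵⁺ < Sn⁴⁺ (isoelectronic, higher Z=51 is smaller); Sn⁴⁺ < In³⁺ (both 46 e⁻, Z=50>49); In³⁺ < Ag⁺ (both 46 e⁻, Z=49>47); Ag⁺ < Au⁺ (same group, 1 shell fewer).
Ordering: Sb⁵⁺ < Sn⁴⁺ < In³⁺ < Ag⁺ < Au⁺. The 3rd smallest is In³⁺.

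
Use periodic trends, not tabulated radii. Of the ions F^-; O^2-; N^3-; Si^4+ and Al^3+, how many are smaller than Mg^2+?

Isoelectronic series (10 e⁻ each). Size is set by nuclear charge: more protons means a smaller ion. Si^4+ (Z=14), Al^3+ (Z=13), Mg^2+ (Z=12), F^- (Z=9), O^2- (Z=8), N^3- (Z=7).
Overall: Si^4+ < Al^3+ < Mg^2+ < F^- < O^2- < N^3-. Mg^2+ has 2 below it and 3 above. That's 2.

2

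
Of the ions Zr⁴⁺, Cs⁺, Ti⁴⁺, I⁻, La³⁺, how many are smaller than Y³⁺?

Tabulating Z and e⁻: Ti⁴⁺ has 18 e⁻ (Z=22), Zr⁴⁺ has 36 e⁻ (Z=40), Y³⁺ has 36 e⁻ (Z=39), La³⁺ has 54 e⁻ (Z=57), Cs⁺ has 54 e⁻ (Z=55), I⁻ has 54 e⁻ (Z=53). Ti⁴⁺ < Zr⁴⁺ (same group, 1 shell fewer); Zr⁴⁺ < Y³⁺ (isoelectronic, higher Z=40 is smaller); Y³⁺ < La³⁺ (same group, 1 shell fewer); La³⁺ < Cs⁺ (isoelectronic, higher Z=57 is smaller); Cs⁺ < I⁻ (isoelectronic, higher Z=55 is smaller).
Relative to Y³⁺, the ions that are smaller are Ti⁴⁺, Zr⁴⁺. So 2 are smaller.

2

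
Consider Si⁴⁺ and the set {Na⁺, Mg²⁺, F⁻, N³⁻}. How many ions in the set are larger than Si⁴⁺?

4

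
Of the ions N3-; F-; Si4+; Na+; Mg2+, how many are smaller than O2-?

Isoelectronic series (10 e⁻ each). Size is set by nuclear charge: more protons means a smaller ion. Si4+ (Z=14), Mg2+ (Z=12), Na+ (Z=11), F- (Z=9), O2- (Z=8), N3- (Z=7).
Relative to O2-, the ions that are smaller are Si4+, Mg2+, Na+, F-. Count: 4.

4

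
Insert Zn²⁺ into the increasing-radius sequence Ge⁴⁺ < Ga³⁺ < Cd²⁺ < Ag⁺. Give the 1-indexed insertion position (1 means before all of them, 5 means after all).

Work out protons and electrons: Ge⁴⁺ has 28 e⁻ (Z=32), Ga³⁺ has 28 e⁻ (Z=31), Zn²⁺ has 28 e⁻ (Z=30), Cd²⁺ has 46 e⁻ (Z=48), Ag⁺ has 46 e⁻ (Z=47). Ge⁴⁺ < Ga³⁺ (isoelectronic, higher Z=32 is smaller); Ga³⁺ < Zn²⁺ (isoelectronic, higher Z=31 is smaller); Zn²⁺ < Cd²⁺ (same group, 1 shell fewer); Cd²⁺ < Ag⁺ (isoelectronic, higher Z=48 is smaller).
With Zn²⁺ included the full order is Ge⁴⁺ < Ga³⁺ < Zn²⁺ < Cd²⁺ < Ag⁺, so it takes position 3.

3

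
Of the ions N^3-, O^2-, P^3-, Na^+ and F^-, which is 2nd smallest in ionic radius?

First list Z and electron count for each: Na^+ (Z=11, 10 e⁻), F^- (Z=9, 10 e⁻), O^2- (Z=8, 10 e⁻), N^3- (Z=7, 10 e⁻), P^3- (Z=15, 18 e⁻). Na^+ < F^- (isoelectronic, higher Z=11 is smaller); F^- < O^2- (both 10 e⁻, Z=9>8); O^2- < N^3- (isoelectronic, higher Z=8 is smaller); N^3- < P^3- (same group, 1 shell fewer).
That gives Na^+ < F^- < O^2- < N^3- < P^3-. From the smallest end, number 2 is F^-.

F^-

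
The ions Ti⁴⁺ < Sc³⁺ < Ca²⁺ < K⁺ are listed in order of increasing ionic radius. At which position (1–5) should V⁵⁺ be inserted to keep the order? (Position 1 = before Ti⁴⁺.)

1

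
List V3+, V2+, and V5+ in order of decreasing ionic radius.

Same element, different charge: the more highly charged cation has fewer electrons and a greater effective nuclear charge per electron, making V5+ the smallest.

V2+ > V3+ > V5+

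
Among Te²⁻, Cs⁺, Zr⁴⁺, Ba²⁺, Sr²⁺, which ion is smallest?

Zr⁴⁺: 36 e⁻, Z=40, Sr²⁺: 36 e⁻, Z=38, Ba²⁺: 54 e⁻, Z=56, Cs⁺: 54 e⁻, Z=55, Te²⁻: 54 e⁻, Z=52. Zr⁴⁺ < Sr²⁺ (isoelectronic, higher Z=40 is smaller); Sr²⁺ < Ba²⁺ (same group, 1 shell fewer); Ba²⁺ < Cs⁺ (both 54 e⁻, Z=56>55); Cs⁺ < Te²⁻ (isoelectronic, higher Z=55 is smaller).

Zr⁴⁺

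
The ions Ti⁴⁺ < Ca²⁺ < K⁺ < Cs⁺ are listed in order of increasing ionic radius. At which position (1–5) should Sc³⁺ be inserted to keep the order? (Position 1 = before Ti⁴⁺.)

First list Z and electron count for each: Ti⁴⁺ has 18 e⁻ (Z=22), Sc³⁺ has 18 e⁻ (Z=21), Ca²⁺ has 18 e⁻ (Z=20), K⁺ has 18 e⁻ (Z=19), Cs⁺ has 54 e⁻ (Z=55). Ti⁴⁺ < Sc³⁺ (isoelectronic, higher Z=22 is smaller); Sc³⁺ < Ca²⁺ (isoelectronic, higher Z=21 is smaller); Ca²⁺ < K⁺ (both 18 e⁻, Z=20>19); K⁺ < Cs⁺ (same group, period 4 vs 6).
The complete sequence is Ti⁴⁺ < Sc³⁺ < Ca²⁺ < K⁺ < Cs⁺. Sc³⁺ sits at position 2.

2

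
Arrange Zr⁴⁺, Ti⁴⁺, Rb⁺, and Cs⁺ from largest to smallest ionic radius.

Electron counts and nuclear charges: Ti⁴⁺: 18 e⁻, Z=22, Zr⁴⁺: 36 e⁻, Z=40, Rb⁺: 36 e⁻, Z=37, Cs⁺: 54 e⁻, Z=55. Ti⁴⁺ < Zr⁴⁺ (same group, period 4 vs 5); Zr⁴⁺ < Rb⁺ (both 36 e⁻, Z=40>37); Rb⁺ < Cs⁺ (same group, 1 shell fewer).

Cs⁺ > Rb⁺ > Zr⁴⁺ > Ti⁴⁺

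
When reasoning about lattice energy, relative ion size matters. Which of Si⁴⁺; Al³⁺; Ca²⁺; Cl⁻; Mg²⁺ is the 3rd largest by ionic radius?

Electron counts and nuclear charges: Si⁴⁺ has 10 e⁻ (Z=14), Al³⁺ has 10 e⁻ (Z=13), Mg²⁺ has 10 e⁻ (Z=12), Ca²⁺ has 18 e⁻ (Z=20), Cl⁻ has 18 e⁻ (Z=17). Si⁴⁺ < Al³⁺ (isoelectronic, higher Z=14 is smaller); Al³⁺ < Mg²⁺ (both 10 e⁻, Z=13>12); Mg²⁺ < Ca²⁺ (same group, 1 shell fewer); Ca²⁺ < Cl⁻ (isoelectronic, higher Z=20 is smaller).
So the order is Si⁴⁺ < Al³⁺ < Mg²⁺ < Ca²⁺ < Cl⁻; the 3rd-largest ion is Mg²⁺.

Mg²⁺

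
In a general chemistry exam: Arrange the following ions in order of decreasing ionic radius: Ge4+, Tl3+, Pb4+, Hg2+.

First list Z and electron count for each: Ge4+ (Z=32, 28 e⁻), Pb4+ (Z=82, 78 e⁻), Tl3+ (Z=81, 78 e⁻), Hg2+ (Z=80, 78 e⁻). Ge4+ < Pb4+ (same group, 2 shells fewer); Pb4+ < Tl3+ (isoelectronic, higher Z=82 is smaller); Tl3+ < Hg2+ (both 78 e⁻, Z=81>80).

Hg2+ > Tl3+ > Pb4+ > Ge4+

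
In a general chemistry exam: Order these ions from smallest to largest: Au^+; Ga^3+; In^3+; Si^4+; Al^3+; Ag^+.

First list Z and electron count for each: Si^4+ has 10 e⁻ (Z=14), Al^3+ has 10 e⁻ (Z=13), Ga^3+ has 28 e⁻ (Z=31), In^3+ has 46 e⁻ (Z=49), Ag^+ has 46 e⁻ (Z=47), Au^+ has 78 e⁻ (Z=79). Si^4+ < Al^3+ (isoelectronic, higher Z=14 is smaller); Al^3+ < Ga^3+ (same group, period 3 vs 4); Ga^3+ < In^3+ (same group, 1 shell fewer); In^3+ < Ag^+ (isoelectronic, higher Z=49 is smaller); Ag^+ < Au^+ (same group, period 5 vs 6).

Si^4+ < Al^3+ < Ga^3+ < In^3+ < Ag^+ < Au^+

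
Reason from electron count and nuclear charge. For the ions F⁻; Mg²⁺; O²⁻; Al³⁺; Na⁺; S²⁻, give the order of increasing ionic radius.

Tabulating Z and e⁻: Al³⁺ has 10 e⁻ (Z=13), Mg²⁺ has 10 e⁻ (Z=12), Na⁺ has 10 e⁻ (Z=11), F⁻ has 10 e⁻ (Z=9), O²⁻ has 10 e⁻ (Z=8), S²⁻ has 18 e⁻ (Z=16). Al³⁺ < Mg²⁺ (both 10 e⁻, Z=13>12); Mg²⁺ < Na⁺ (both 10 e⁻, Z=12>11); Na⁺ < F⁻ (both 10 e⁻, Z=11>9); F⁻ < O²⁻ (both 10 e⁻, Z=9>8); O²⁻ < S²⁻ (same group, 1 shell fewer).

Al³⁺ < Mg²⁺ < Na⁺ < F⁻ < O²⁻ < S²⁻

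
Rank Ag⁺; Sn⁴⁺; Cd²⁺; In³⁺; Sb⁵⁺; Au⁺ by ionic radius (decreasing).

Au⁺ > Ag⁺ > Cd²⁺ > In³⁺ > Sn⁴⁺ > Sb⁵⁺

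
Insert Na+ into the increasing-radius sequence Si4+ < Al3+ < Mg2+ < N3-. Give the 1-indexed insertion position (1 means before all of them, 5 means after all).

4

All of these have 10 electrons (isoelectronic). With the same electron cloud, the ion with the most protons pulls it in tightest. Nuclear charges: Si4+ (Z=14), Al3+ (Z=13), Mg2+ (Z=12), Na+ (Z=11), N3- (Z=7). Highest Z is smallest.
The complete sequence is Si4+ < Al3+ < Mg2+ < Na+ < N3-. Na+ sits at position 4.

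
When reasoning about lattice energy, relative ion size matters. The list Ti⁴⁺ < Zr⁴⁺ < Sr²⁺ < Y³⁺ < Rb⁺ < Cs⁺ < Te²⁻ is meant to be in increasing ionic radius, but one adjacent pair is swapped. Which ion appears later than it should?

Compare adjacent ions: both have 36 electrons but Z(Y)=39 > Z(Sr)=38, so Y³⁺ should be the smaller of the two — yet in this increasing list Sr²⁺ sits before Y³⁺. Nothing else is reversed, so Y³⁺ should move one place to the left.

Y³⁺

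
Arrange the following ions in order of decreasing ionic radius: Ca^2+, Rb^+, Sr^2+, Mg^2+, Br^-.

Work out protons and electrons: Mg^2+: 10 e⁻, Z=12, Ca^2+: 18 e⁻, Z=20, Sr^2+: 36 e⁻, Z=38, Rb^+: 36 e⁻, Z=37, Br^-: 36 e⁻, Z=35. Mg^2+ < Ca^2+ (same group, period 3 vs 4); Ca^2+ < Sr^2+ (same group, 1 shell fewer); Sr^2+ < Rb^+ (isoelectronic, higher Z=38 is smaller); Rb^+ < Br^- (both 36 e⁻, Z=37>35).

Br^- > Rb^+ > Sr^2+ > Ca^2+ > Mg^2+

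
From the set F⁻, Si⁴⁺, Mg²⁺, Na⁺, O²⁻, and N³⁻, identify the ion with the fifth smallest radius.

O²⁻

These species are isoelectronic with 10 electrons. The only difference is the number of protons: Si⁴⁺ (Z=14), Mg²⁺ (Z=12), Na⁺ (Z=11), F⁻ (Z=9), O²⁻ (Z=8), N³⁻ (Z=7). The strongest nuclear pull (Si⁴⁺) gives the smallest ion.
Full ascending order: Si⁴⁺ < Mg²⁺ < Na⁺ < F⁻ < O²⁻ < N³⁻. Counting from the smallest, position 5 is O²⁻.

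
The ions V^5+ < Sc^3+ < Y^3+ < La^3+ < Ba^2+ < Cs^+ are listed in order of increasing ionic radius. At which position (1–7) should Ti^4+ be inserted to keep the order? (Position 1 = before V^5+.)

2

Electron counts and nuclear charges: V^5+ (Z=23, 18 e⁻), Ti^4+ (Z=22, 18 e⁻), Sc^3+ (Z=21, 18 e⁻), Y^3+ (Z=39, 36 e⁻), La^3+ (Z=57, 54 e⁻), Ba^2+ (Z=56, 54 e⁻), Cs^+ (Z=55, 54 e⁻). V^5+ < Ti^4+ (isoelectronic, higher Z=23 is smaller); Ti^4+ < Sc^3+ (isoelectronic, higher Z=22 is smaller); Sc^3+ < Y^3+ (same group, 1 shell fewer); Y^3+ < La^3+ (same group, 1 shell fewer); La^3+ < Ba^2+ (isoelectronic, higher Z=57 is smaller); Ba^2+ < Cs^+ (isoelectronic, higher Z=56 is smaller).
The complete sequence is V^5+ < Ti^4+ < Sc^3+ < Y^3+ < La^3+ < Ba^2+ < Cs^+. Ti^4+ sits at position 2.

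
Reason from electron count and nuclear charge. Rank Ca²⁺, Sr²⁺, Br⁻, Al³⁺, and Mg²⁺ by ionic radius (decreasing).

Al³⁺ (Z=13, 10 e⁻), Mg²⁺ (Z=12, 10 e⁻), Ca²⁺ (Z=20, 18 e⁻), Sr²⁺ (Z=38, 36 e⁻), Br⁻ (Z=35, 36 e⁻). Al³⁺ < Mg²⁺ (isoelectronic, higher Z=13 is smaller); Mg²⁺ < Ca²⁺ (same group, 1 shell fewer); Ca²⁺ < Sr²⁺ (same group, 1 shell fewer); Sr²⁺ < Br⁻ (both 36 e⁻, Z=38>35).

Br⁻ > Sr²⁺ > Ca²⁺ > Mg²⁺ > Al³⁺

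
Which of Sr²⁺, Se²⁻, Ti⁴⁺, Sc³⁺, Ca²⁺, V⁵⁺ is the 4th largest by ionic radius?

First list Z and electron count for each: V⁵⁺ (Z=23, 18 e⁻), Ti⁴⁺ (Z=22, 18 e⁻), Sc³⁺ (Z=21, 18 e⁻), Ca²⁺ (Z=20, 18 e⁻), Sr²⁺ (Z=38, 36 e⁻), Se²⁻ (Z=34, 36 e⁻). V⁵⁺ < Ti⁴⁺ (both 18 e⁻, Z=23>22); Ti⁴⁺ < Sc³⁺ (both 18 e⁻, Z=22>21); Sc³⁺ < Ca²⁺ (both 18 e⁻, Z=21>20); Ca²⁺ < Sr²⁺ (same group, period 4 vs 5); Sr²⁺ < Se²⁻ (both 36 e⁻, Z=38>34).
That gives V⁵⁺ < Ti⁴⁺ < Sc³⁺ < Ca²⁺ < Sr²⁺ < Se²⁻. From the largest end, number 4 is Sc³⁺.

Sc³⁺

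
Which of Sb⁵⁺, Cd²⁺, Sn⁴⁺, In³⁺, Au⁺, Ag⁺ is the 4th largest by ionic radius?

Electron counts and nuclear charges: Sb⁵⁺ has 46 e⁻ (Z=51), Sn⁴⁺ has 46 e⁻ (Z=50), In³⁺ has 46 e⁻ (Z=49), Cd²⁺ has 46 e⁻ (Z=48), Ag⁺ has 46 e⁻ (Z=47), Au⁺ has 78 e⁻ (Z=79). Sb⁵⁺ < Sn⁴⁺ (isoelectronic, higher Z=51 is smaller); Sn⁴⁺ < In³⁺ (isoelectronic, higher Z=50 is smaller); In³⁺ < Cd²⁺ (isoelectronic, higher Z=49 is smaller); Cd²⁺ < Ag⁺ (isoelectronic, higher Z=48 is smaller); Ag⁺ < Au⁺ (same group, 1 shell fewer).
Full ascending order: Sb⁵⁺ < Sn⁴⁺ < In³⁺ < Cd²⁺ < Ag⁺ < Au⁺. Counting from the largest, position 4 is In³⁺.

In³⁺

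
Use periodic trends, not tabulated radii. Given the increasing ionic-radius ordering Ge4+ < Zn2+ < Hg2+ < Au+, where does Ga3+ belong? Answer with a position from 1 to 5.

2

First list Z and electron count for each: Ge4+: 28 e⁻, Z=32, Ga3+: 28 e⁻, Z=31, Zn2+: 28 e⁻, Z=30, Hg2+: 78 e⁻, Z=80, Au+: 78 e⁻, Z=79. Ge4+ < Ga3+ (both 28 e⁻, Z=32>31); Ga3+ < Zn2+ (both 28 e⁻, Z=31>30); Zn2+ < Hg2+ (same group, period 4 vs 6); Hg2+ < Au+ (isoelectronic, higher Z=80 is smaller).
Putting Ga3+ in gives Ge4+ < Ga3+ < Zn2+ < Hg2+ < Au+; it lands at slot 2.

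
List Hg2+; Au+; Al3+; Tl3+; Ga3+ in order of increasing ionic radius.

Al3+ < Ga3+ < Tl3+ < Hg2+ < Au+

Electron counts and nuclear charges: Al3+: 10 e⁻, Z=13, Ga3+: 28 e⁻, Z=31, Tl3+: 78 e⁻, Z=81, Hg2+: 78 e⁻, Z=80, Au+: 78 e⁻, Z=79. Al3+ < Ga3+ (same group, period 3 vs 4); Ga3+ < Tl3+ (same group, period 4 vs 6); Tl3+ < Hg2+ (isoelectronic, higher Z=81 is smaller); Hg2+ < Au+ (both 78 e⁻, Z=80>79).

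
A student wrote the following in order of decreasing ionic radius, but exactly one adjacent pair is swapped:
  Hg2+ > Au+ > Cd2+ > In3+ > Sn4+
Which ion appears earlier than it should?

Hg2+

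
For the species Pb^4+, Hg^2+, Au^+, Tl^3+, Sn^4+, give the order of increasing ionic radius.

Sn^4+ < Pb^4+ < Tl^3+ < Hg^2+ < Au^+

Tabulating Z and e⁻: Sn^4+: 46 e⁻, Z=50, Pb^4+: 78 e⁻, Z=82, Tl^3+: 78 e⁻, Z=81, Hg^2+: 78 e⁻, Z=80, Au^+: 78 e⁻, Z=79. Sn^4+ < Pb^4+ (same group, 1 shell fewer); Pb^4+ < Tl^3+ (isoelectronic, higher Z=82 is smaller); Tl^3+ < Hg^2+ (both 78 e⁻, Z=81>80); Hg^2+ < Au^+ (both 78 e⁻, Z=80>79).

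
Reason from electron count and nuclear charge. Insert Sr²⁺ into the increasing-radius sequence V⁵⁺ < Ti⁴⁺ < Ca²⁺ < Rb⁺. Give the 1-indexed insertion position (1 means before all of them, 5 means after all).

Electron counts and nuclear charges: V⁵⁺ has 18 e⁻ (Z=23), Ti⁴⁺ has 18 e⁻ (Z=22), Ca²⁺ has 18 e⁻ (Z=20), Sr²⁺ has 36 e⁻ (Z=38), Rb⁺ has 36 e⁻ (Z=37). V⁵⁺ < Ti⁴⁺ (both 18 e⁻, Z=23>22); Ti⁴⁺ < Ca²⁺ (both 18 e⁻, Z=22>20); Ca²⁺ < Sr²⁺ (same group, period 4 vs 5); Sr²⁺ < Rb⁺ (isoelectronic, higher Z=38 is smaller).
With Sr²⁺ included the full order is V⁵⁺ < Ti⁴⁺ < Ca²⁺ < Sr²⁺ < Rb⁺, so it takes position 4.

4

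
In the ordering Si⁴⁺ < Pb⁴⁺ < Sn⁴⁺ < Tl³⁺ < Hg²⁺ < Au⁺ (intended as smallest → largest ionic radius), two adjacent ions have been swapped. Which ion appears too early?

The pair Pb⁴⁺, Sn⁴⁺ is the wrong way round — both in group 14 with the same charge; Sn⁴⁺ (period 5) has the smaller radius. All other adjacent pairs agree with periodic trends, so Pb⁴⁺ is the misplaced ion.

Pb⁴⁺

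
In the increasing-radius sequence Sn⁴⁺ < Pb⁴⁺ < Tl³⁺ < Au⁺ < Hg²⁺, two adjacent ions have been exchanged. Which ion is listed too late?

The pair Au⁺, Hg²⁺ is the wrong way round — both have 78 electrons but Z(Hg)=80 > Z(Au)=79, so Hg²⁺ should be the smaller of the two. All other adjacent pairs agree with periodic trends, so Hg²⁺ is the misplaced ion.

Hg²⁺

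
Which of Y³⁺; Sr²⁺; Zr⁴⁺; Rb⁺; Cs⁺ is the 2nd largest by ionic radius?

Electron counts and nuclear charges: Zr⁴⁺: 36 e⁻, Z=40, Y³⁺: 36 e⁻, Z=39, Sr²⁺: 36 e⁻, Z=38, Rb⁺: 36 e⁻, Z=37, Cs⁺: 54 e⁻, Z=55. Zr⁴⁺ < Y³⁺ (both 36 e⁻, Z=40>39); Y³⁺ < Sr²⁺ (both 36 e⁻, Z=39>38); Sr²⁺ < Rb⁺ (both 36 e⁻, Z=38>37); Rb⁺ < Cs⁺ (same group, 1 shell fewer).
So the order is Zr⁴⁺ < Y³⁺ < Sr²⁺ < Rb⁺ < Cs⁺; the 2nd-largest ion is Rb⁺.

Rb⁺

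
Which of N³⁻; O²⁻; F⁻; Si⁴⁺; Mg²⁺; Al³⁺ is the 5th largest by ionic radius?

Al³⁺

These species are isoelectronic with 10 electrons. The only difference is the number of protons: Si⁴⁺ (Z=14), Al³⁺ (Z=13), Mg²⁺ (Z=12), F⁻ (Z=9), O²⁻ (Z=8), N³⁻ (Z=7). The strongest nuclear pull (Si⁴⁺) gives the smallest ion.
So the order is Si⁴⁺ < Al³⁺ < Mg²⁺ < F⁻ < O²⁻ < N³⁻; the 5th-largest ion is Al³⁺.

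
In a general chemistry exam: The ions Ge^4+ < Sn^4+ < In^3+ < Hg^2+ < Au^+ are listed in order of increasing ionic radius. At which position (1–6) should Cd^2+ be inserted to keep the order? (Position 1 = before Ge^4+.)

Work out protons and electrons: Ge^4+ (Z=32, 28 e⁻), Sn^4+ (Z=50, 46 e⁻), In^3+ (Z=49, 46 e⁻), Cd^2+ (Z=48, 46 e⁻), Hg^2+ (Z=80, 78 e⁻), Au^+ (Z=79, 78 e⁻). Ge^4+ < Sn^4+ (same group, 1 shell fewer); Sn^4+ < In^3+ (both 46 e⁻, Z=50>49); In^3+ < Cd^2+ (isoelectronic, higher Z=49 is smaller); Cd^2+ < Hg^2+ (same group, 1 shell fewer); Hg^2+ < Au^+ (isoelectronic, higher Z=80 is smaller).
With Cd^2+ included the full order is Ge^4+ < Sn^4+ < In^3+ < Cd^2+ < Hg^2+ < Au^+, so it takes position 4.

4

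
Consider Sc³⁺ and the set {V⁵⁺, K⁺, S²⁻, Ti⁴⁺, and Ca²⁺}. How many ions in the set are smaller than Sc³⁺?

2

All of these have 18 electrons (isoelectronic). With the same electron cloud, the ion with the most protons pulls it in tightest. Nuclear charges: V⁵⁺ (Z=23), Ti⁴⁺ (Z=22), Sc³⁺ (Z=21), Ca²⁺ (Z=20), K⁺ (Z=19), S²⁻ (Z=16). Highest Z is smallest.
Relative to Sc³⁺, the ions that are smaller are V⁵⁺, Ti⁴⁺. So 2 are smaller.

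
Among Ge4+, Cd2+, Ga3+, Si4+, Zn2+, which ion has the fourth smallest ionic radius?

First list Z and electron count for each: Si4+: 10 e⁻, Z=14, Ge4+: 28 e⁻, Z=32, Ga3+: 28 e⁻, Z=31, Zn2+: 28 e⁻, Z=30, Cd2+: 46 e⁻, Z=48. Si4+ < Ge4+ (same group, period 3 vs 4); Ge4+ < Ga3+ (both 28 e⁻, Z=32>31); Ga3+ < Zn2+ (isoelectronic, higher Z=31 is smaller); Zn2+ < Cd2+ (same group, 1 shell fewer).
So the order is Si4+ < Ge4+ < Ga3+ < Zn2+ < Cd2+; the 4th-smallest ion is Zn2+.

Zn2+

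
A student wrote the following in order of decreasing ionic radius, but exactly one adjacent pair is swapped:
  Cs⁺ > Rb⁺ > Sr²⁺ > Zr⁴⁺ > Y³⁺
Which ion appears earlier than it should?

Zr⁴⁺

Compare adjacent ions: both have 36 electrons but Z(Zr)=40 > Z(Y)=39, so Zr⁴⁺ should be the smaller of the two — yet in this decreasing list Zr⁴⁺ sits before Y³⁺. Nothing else is reversed, so Zr⁴⁺ should move one place to the right.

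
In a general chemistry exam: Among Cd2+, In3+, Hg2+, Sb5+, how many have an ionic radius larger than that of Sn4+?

Electron counts and nuclear charges: Sb5+ (Z=51, 46 e⁻), Sn4+ (Z=50, 46 e⁻), In3+ (Z=49, 46 e⁻), Cd2+ (Z=48, 46 e⁻), Hg2+ (Z=80, 78 e⁻). Sb5+ < Sn4+ (both 46 e⁻, Z=51>50); Sn4+ < In3+ (isoelectronic, higher Z=50 is smaller); In3+ < Cd2+ (isoelectronic, higher Z=49 is smaller); Cd2+ < Hg2+ (same group, period 5 vs 6).
Placing each against Sn4+: smaller — Sb5+; larger — In3+, Cd2+, Hg2+. That's 3.

3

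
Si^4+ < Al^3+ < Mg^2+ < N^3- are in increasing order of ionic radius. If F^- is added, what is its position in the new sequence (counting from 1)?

4

All of these have 10 electrons (isoelectronic). With the same electron cloud, the ion with the most protons pulls it in tightest. Nuclear charges: Si^4+ (Z=14), Al^3+ (Z=13), Mg^2+ (Z=12), F^- (Z=9), N^3- (Z=7). Highest Z is smallest.
With F^- included the full order is Si^4+ < Al^3+ < Mg^2+ < F^- < N^3-, so it takes position 4.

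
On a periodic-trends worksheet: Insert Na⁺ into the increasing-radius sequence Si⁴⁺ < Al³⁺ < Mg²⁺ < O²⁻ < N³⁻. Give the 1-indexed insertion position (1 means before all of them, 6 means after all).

4

Each ion has 10 electrons. The ranking follows nuclear charge in reverse — greater Z gives a smaller radius. Si⁴⁺ (Z=14), Al³⁺ (Z=13), Mg²⁺ (Z=12), Na⁺ (Z=11), O²⁻ (Z=8), N³⁻ (Z=7).
Putting Na⁺ in gives Si⁴⁺ < Al³⁺ < Mg²⁺ < Na⁺ < O²⁻ < N³⁻; it lands at slot 4.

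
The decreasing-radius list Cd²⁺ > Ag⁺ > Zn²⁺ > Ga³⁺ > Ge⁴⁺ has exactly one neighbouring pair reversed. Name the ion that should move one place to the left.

Ag⁺

Check each adjacent pair. Cd²⁺ and Ag⁺ are reversed: both have 46 electrons but Z(Cd)=48 > Z(Ag)=47, so Cd²⁺ should be the smaller of the two. No other neighbouring pair contradicts the periodic trends, so Ag⁺ is the ion listed too late.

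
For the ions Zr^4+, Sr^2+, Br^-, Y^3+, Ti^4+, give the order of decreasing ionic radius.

Work out protons and electrons: Ti^4+: 18 e⁻, Z=22, Zr^4+: 36 e⁻, Z=40, Y^3+: 36 e⁻, Z=39, Sr^2+: 36 e⁻, Z=38, Br^-: 36 e⁻, Z=35. Ti^4+ < Zr^4+ (same group, period 4 vs 5); Zr^4+ < Y^3+ (both 36 e⁻, Z=40>39); Y^3+ < Sr^2+ (isoelectronic, higher Z=39 is smaller); Sr^2+ < Br^- (both 36 e⁻, Z=38>35).

Br^- > Sr^2+ > Y^3+ > Zr^4+ > Ti^4+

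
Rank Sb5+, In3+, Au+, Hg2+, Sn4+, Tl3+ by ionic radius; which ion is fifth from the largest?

Sn4+

Work out protons and electrons: Sb5+: 46 e⁻, Z=51, Sn4+: 46 e⁻, Z=50, In3+: 46 e⁻, Z=49, Tl3+: 78 e⁻, Z=81, Hg2+: 78 e⁻, Z=80, Au+: 78 e⁻, Z=79. Sb5+ < Sn4+ (isoelectronic, higher Z=51 is smaller); Sn4+ < In3+ (isoelectronic, higher Z=50 is smaller); In3+ < Tl3+ (same group, 1 shell fewer); Tl3+ < Hg2+ (isoelectronic, higher Z=81 is smaller); Hg2+ < Au+ (isoelectronic, higher Z=80 is smaller).
Full ascending order: Sb5+ < Sn4+ < In3+ < Tl3+ < Hg2+ < Au+. Counting from the largest, position 5 is Sn4+.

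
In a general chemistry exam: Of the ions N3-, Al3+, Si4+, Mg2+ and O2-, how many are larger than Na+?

2

Each ion has 10 electrons. The ranking follows nuclear charge in reverse — greater Z gives a smaller radius. Si4+ (Z=14), Al3+ (Z=13), Mg2+ (Z=12), Na+ (Z=11), O2- (Z=8), N3- (Z=7).
Overall: Si4+ < Al3+ < Mg2+ < Na+ < O2- < N3-. Na+ has 3 below it and 2 above. Count: 2.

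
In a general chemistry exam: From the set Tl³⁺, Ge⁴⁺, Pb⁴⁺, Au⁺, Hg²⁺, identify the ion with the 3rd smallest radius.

Work out protons and electrons: Ge⁴⁺ has 28 e⁻ (Z=32), Pb⁴⁺ has 78 e⁻ (Z=82), Tl³⁺ has 78 e⁻ (Z=81), Hg²⁺ has 78 e⁻ (Z=80), Au⁺ has 78 e⁻ (Z=79). Ge⁴⁺ < Pb⁴⁺ (same group, 2 shells fewer); Pb⁴⁺ < Tl³⁺ (isoelectronic, higher Z=82 is smaller); Tl³⁺ < Hg²⁺ (both 78 e⁻, Z=81>80); Hg²⁺ < Au⁺ (both 78 e⁻, Z=80>79).
That gives Ge⁴⁺ < Pb⁴⁺ < Tl³⁺ < Hg²⁺ < Au⁺. From the smallest end, number 3 is Tl³⁺.

Tl³⁺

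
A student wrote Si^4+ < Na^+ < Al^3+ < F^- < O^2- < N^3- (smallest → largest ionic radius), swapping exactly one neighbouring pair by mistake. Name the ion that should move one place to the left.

Al^3+

Compare adjacent ions: they are isoelectronic (10 e⁻) and Al has more protons than Na (13 vs 11), making Al^3+ smaller — yet in this increasing list Na^+ sits before Al^3+. Nothing else is reversed, so Al^3+ should move one place to the left.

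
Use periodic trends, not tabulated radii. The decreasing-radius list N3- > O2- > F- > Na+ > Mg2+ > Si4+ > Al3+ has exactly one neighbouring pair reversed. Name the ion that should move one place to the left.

Al3+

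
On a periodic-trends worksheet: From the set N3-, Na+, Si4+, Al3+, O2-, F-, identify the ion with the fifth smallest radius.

O2-

These species are isoelectronic with 10 electrons. The only difference is the number of protons: Si4+ (Z=14), Al3+ (Z=13), Na+ (Z=11), F- (Z=9), O2- (Z=8), N3- (Z=7). The strongest nuclear pull (Si4+) gives the smallest ion.
That gives Si4+ < Al3+ < Na+ < F- < O2- < N3-. From the smallest end, number 5 is O2-.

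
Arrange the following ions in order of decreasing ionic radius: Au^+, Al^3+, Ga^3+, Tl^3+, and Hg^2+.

Tabulating Z and e⁻: Al^3+ (Z=13, 10 e⁻), Ga^3+ (Z=31, 28 e⁻), Tl^3+ (Z=81, 78 e⁻), Hg^2+ (Z=80, 78 e⁻), Au^+ (Z=79, 78 e⁻). Al^3+ < Ga^3+ (same group, period 3 vs 4); Ga^3+ < Tl^3+ (same group, period 4 vs 6); Tl^3+ < Hg^2+ (both 78 e⁻, Z=81>80); Hg^2+ < Au^+ (both 78 e⁻, Z=80>79).

Au^+ > Hg^2+ > Tl^3+ > Ga^3+ > Al^3+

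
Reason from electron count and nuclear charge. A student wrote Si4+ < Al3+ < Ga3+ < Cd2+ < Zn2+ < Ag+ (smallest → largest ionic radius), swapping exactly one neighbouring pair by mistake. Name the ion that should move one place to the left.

Check each adjacent pair. Cd2+ and Zn2+ are reversed: both in group 12 with the same charge; Zn2+ (period 4) has the smaller radius. No other neighbouring pair contradicts the periodic trends, so Zn2+ is the ion listed too late.

Zn2+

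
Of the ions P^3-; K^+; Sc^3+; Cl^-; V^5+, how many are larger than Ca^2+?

3

These species are isoelectronic with 18 electrons. The only difference is the number of protons: V^5+ (Z=23), Sc^3+ (Z=21), Ca^2+ (Z=20), K^+ (Z=19), Cl^- (Z=17), P^3- (Z=15). The strongest nuclear pull (V^5+) gives the smallest ion.
Relative to Ca^2+, the ions that are larger are K^+, Cl^-, P^3-. Count: 3.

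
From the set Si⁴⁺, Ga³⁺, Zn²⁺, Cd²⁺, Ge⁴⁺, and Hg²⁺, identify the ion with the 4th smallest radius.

Zn²⁺

Electron counts and nuclear charges: Si⁴⁺ (Z=14, 10 e⁻), Ge⁴⁺ (Z=32, 28 e⁻), Ga³⁺ (Z=31, 28 e⁻), Zn²⁺ (Z=30, 28 e⁻), Cd²⁺ (Z=48, 46 e⁻), Hg²⁺ (Z=80, 78 e⁻). Si⁴⁺ < Ge⁴⁺ (same group, 1 shell fewer); Ge⁴⁺ < Ga³⁺ (isoelectronic, higher Z=32 is smaller); Ga³⁺ < Zn²⁺ (isoelectronic, higher Z=31 is smaller); Zn²⁺ < Cd²⁺ (same group, 1 shell fewer); Cd²⁺ < Hg²⁺ (same group, period 5 vs 6).
That gives Si⁴⁺ < Ge⁴⁺ < Ga³⁺ < Zn²⁺ < Cd²⁺ < Hg²⁺. From the smallest end, number 4 is Zn²⁺.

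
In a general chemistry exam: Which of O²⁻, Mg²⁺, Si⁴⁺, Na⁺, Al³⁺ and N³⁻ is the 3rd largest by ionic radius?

Isoelectronic series (10 e⁻ each). Size is set by nuclear charge: more protons means a smaller ion. Si⁴⁺ (Z=14), Al³⁺ (Z=13), Mg²⁺ (Z=12), Na⁺ (Z=11), O²⁻ (Z=8), N³⁻ (Z=7).
So the order is Si⁴⁺ < Al³⁺ < Mg²⁺ < Na⁺ < O²⁻ < N³⁻; the 3rd-largest ion is Na⁺.

Na⁺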